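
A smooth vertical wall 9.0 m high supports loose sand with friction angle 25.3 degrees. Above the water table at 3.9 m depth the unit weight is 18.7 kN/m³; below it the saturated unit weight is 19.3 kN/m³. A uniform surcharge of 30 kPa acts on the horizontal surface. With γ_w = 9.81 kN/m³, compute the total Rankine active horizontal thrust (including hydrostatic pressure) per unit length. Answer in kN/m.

492 kN/m

K_a = tan²(45° − φ/2) = 0.4012.
γ' = 19.3 − 9.81 = 9.490 kN/m³. h₂ = H − d_w = 5.1 m.
σ'_h: at surface K_a·q = 12.04; at WT K_a(q+γd_w) = 41.29; at base K_a(q+γd_w+γ'h₂) = 60.71 kPa.
P₁ = ½(12.04+41.29)×3.9 = 104.0; P₂ = ½(41.29+60.71)×5.1 = 260.1; P_w = ½γ_w h₂² = 127.6.
Total = 104.0+260.1+127.6 = 491.7 kN/m.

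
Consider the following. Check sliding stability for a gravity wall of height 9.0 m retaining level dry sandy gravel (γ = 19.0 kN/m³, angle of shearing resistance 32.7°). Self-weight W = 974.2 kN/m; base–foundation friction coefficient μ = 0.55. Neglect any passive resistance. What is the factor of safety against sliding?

2.33

K_a = tan²(45° − 32.7°/2) = 0.2985.
P_a = ½K_aγH² = 0.5×0.2985×19.0×9.0² = 229.7 kN/m, acting at H/3 = 3.000 m above the base.
FS_sliding = μW / P_a = 0.55×974.2 / 229.7 = 2.333.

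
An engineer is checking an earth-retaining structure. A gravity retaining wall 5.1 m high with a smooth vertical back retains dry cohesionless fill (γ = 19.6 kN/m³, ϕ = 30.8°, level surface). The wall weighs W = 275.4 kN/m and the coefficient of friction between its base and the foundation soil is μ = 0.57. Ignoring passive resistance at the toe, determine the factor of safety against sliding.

1.91

K_a = tan²(45° − 30.8°/2) = 0.3227.
P_a = ½K_aγH² = 0.5×0.3227×19.6×5.1² = 82.26 kN/m, acting at H/3 = 1.700 m above the base.
FS_sliding = μW / P_a = 0.57×275.4 / 82.26 = 1.908.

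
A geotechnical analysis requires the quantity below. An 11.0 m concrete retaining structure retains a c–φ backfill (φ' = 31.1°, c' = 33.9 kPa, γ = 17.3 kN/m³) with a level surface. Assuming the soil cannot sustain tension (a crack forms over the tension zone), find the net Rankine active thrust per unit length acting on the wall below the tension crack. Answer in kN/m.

K_a = 0.3188; √K_a = 0.5646.
Tension-crack depth z_c = 2c/(γ√K_a) = 2×33.9/(17.3×0.5646) = 6.941 m.
σ_a at base = K_a γ H − 2c√K_a = 0.3188×17.3×11.0 − 2×33.9×0.5646 = 22.39 kPa.
P_a = ½ × 22.39 × (H − z_c) = 0.5×22.39×4.059 = 45.43 kN/m.

45.4 kN/m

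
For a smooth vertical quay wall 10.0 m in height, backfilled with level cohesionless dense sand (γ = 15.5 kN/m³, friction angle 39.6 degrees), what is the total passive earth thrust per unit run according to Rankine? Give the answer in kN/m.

K_p = tan²(45° + φ/2) = 4.516.
P_p = ½ K_p γ H² = 0.5 × 4.516 × 15.5 × 10.0² = 3500 kN/m.

3500 kN/m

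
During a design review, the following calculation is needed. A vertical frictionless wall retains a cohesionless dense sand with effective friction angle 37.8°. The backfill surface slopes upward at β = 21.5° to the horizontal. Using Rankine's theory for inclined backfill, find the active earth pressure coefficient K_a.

K_a = cos β · (cos β − √(cos²β − cos²φ)) / (cos β + √(cos²β − cos²φ)).
cos β = 0.9304, cos φ = 0.7902, √(cos²β − cos²φ) = 0.4913.
K_a = 0.9304 × (0.9304 − 0.4913)/(0.9304 + 0.4913) = 0.2874.

0.287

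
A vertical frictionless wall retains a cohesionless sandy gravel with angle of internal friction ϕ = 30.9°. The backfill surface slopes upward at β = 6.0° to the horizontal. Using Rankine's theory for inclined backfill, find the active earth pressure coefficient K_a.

0.327

K_a = cos β · (cos β − √(cos²β − cos²φ)) / (cos β + √(cos²β − cos²φ)).
cos β = 0.9945, cos φ = 0.8581, √(cos²β − cos²φ) = 0.5028.
K_a = 0.9945 × (0.9945 − 0.5028)/(0.9945 + 0.5028) = 0.3266.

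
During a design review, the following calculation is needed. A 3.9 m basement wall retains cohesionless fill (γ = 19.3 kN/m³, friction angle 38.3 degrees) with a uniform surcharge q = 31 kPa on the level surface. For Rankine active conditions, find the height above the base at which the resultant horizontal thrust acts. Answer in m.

K_a = 0.2347.
Triangular part P₁ = ½K_aγH² = 34.45 at H/3 = 1.300 m; rectangular part P₂ = K_a q H = 28.38 at H/2 = 1.950 m.
ȳ = (P₁·1.300 + P₂·1.950)/(P₁+P₂) = 1.594 m.

1.59 m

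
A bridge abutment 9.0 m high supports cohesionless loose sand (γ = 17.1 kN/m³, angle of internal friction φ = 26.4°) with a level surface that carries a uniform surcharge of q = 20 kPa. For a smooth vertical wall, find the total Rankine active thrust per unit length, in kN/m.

K_a = tan²(45° − φ/2) = 0.3844.
Soil triangle: ½ K_a γ H² = 0.5×0.3844×17.1×9.0² = 266.2 kN/m.
Surcharge rectangle: K_a q H = 0.3844×20×9.0 = 69.20 kN/m.
Total = 266.2 + 69.20 = 335.4 kN/m.

335 kN/m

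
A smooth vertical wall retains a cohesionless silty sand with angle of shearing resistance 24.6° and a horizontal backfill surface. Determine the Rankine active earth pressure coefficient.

0.412

K_a = tan²(45° − φ/2) = tan²(32.70°) = 0.4121.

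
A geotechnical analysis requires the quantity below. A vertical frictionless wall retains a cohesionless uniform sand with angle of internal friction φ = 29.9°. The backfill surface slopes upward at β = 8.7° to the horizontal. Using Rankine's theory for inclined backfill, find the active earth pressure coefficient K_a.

K_a = cos β · (cos β − √(cos²β − cos²φ)) / (cos β + √(cos²β − cos²φ)).
cos β = 0.9885, cos φ = 0.8669, √(cos²β − cos²φ) = 0.4750.
K_a = 0.9885 × (0.9885 − 0.4750)/(0.9885 + 0.4750) = 0.3468.

0.347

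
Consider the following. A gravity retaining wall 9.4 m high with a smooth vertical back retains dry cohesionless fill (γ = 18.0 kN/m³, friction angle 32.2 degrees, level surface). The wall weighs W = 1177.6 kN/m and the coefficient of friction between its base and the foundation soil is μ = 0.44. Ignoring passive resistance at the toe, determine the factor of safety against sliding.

K_a = tan²(45° − 32.2°/2) = 0.3047.
P_a = ½K_aγH² = 0.5×0.3047×18.0×9.4² = 242.3 kN/m, acting at H/3 = 3.133 m above the base.
FS_sliding = μW / P_a = 0.44×1177.6 / 242.3 = 2.138.

2.14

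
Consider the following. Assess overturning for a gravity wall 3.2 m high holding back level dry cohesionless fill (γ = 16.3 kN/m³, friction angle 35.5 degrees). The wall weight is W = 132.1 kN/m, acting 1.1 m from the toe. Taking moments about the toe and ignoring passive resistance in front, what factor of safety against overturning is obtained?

6.15

K_a = tan²(45° − 35.5°/2) = 0.2653.
P_a = ½K_aγH² = 0.5×0.2653×16.3×3.2² = 22.14 kN/m, acting at H/3 = 1.067 m above the base.
Overturning moment M_o = P_a × H/3 = 22.14 × 1.067 = 23.61.
Resisting moment M_r = W × 1.1 = 132.1 × 1.1 = 145.3.
FS_overturning = M_r/M_o = 145.3/23.61 = 6.154.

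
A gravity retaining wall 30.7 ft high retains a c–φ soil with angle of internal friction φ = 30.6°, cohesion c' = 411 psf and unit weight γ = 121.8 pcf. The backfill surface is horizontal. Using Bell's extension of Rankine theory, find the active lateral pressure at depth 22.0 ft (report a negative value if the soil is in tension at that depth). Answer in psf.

K_a = (1 − sin φ)/(1 + sin φ) = 0.3253.
σ_a = K_a γ z − 2c√K_a = 0.3253×121.8×22.0 − 2×411×0.5704 = 402.9 psf.

403 psf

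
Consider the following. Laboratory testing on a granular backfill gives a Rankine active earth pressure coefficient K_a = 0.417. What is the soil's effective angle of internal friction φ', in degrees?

24.3°

K_a = tan²(45° − φ/2) ⇒ 45° − φ/2 = arctan(√0.417) = 32.85°.
φ = 2(45° − 32.85°) = 24.29°.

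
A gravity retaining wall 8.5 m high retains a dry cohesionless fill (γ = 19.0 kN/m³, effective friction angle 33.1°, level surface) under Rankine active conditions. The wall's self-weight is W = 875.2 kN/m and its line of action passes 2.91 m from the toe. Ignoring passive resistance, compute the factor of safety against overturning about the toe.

4.46

K_a = tan²(45° − 33.1°/2) = 0.2936.
P_a = ½K_aγH² = 0.5×0.2936×19.0×8.5² = 201.5 kN/m, acting at H/3 = 2.833 m above the base.
Overturning moment M_o = P_a × H/3 = 201.5 × 2.833 = 570.9.
Resisting moment M_r = W × 2.91 = 875.2 × 2.91 = 2547.
FS_overturning = M_r/M_o = 2547/570.9 = 4.461.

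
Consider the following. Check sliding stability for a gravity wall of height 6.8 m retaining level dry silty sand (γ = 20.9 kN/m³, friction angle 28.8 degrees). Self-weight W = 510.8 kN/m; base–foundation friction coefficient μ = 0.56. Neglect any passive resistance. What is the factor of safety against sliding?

1.69

K_a = tan²(45° − 28.8°/2) = 0.3498.
P_a = ½K_aγH² = 0.5×0.3498×20.9×6.8² = 169.0 kN/m, acting at H/3 = 2.267 m above the base.
FS_sliding = μW / P_a = 0.56×510.8 / 169.0 = 1.693.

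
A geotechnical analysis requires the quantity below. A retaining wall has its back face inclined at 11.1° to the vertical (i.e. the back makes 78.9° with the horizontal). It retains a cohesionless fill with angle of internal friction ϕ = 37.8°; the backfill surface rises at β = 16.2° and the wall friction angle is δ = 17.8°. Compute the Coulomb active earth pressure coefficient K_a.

K_a = sin²(α+φ) / [sin²α · sin(α−δ) · (1 + √{sin(φ+δ)sin(φ−β) / (sin(α−δ)sin(α+β))})²].
With α = 78.9°, φ = 37.8°, δ = 17.8°, β = 16.2°: K_a = 0.3744.

0.374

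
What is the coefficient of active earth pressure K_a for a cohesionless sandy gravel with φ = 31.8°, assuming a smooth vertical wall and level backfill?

K_a = (1 − sin φ)/(1 + sin φ) = (1 − sin 31.8°)/(1 + sin 31.8°) = 0.3098.

0.310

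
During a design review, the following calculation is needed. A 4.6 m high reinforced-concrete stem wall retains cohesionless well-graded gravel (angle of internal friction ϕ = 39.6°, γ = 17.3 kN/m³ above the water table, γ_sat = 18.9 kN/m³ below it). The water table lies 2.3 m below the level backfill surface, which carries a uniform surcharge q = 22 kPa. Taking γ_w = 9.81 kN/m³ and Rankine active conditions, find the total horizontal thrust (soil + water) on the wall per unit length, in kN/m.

84.1 kN/m

K_a = tan²(45° − φ/2) = 0.2214.
γ' = 18.9 − 9.81 = 9.090 kN/m³. h₂ = H − d_w = 2.3 m.
σ'_h: at surface K_a·q = 4.871; at WT K_a(q+γd_w) = 13.68; at base K_a(q+γd_w+γ'h₂) = 18.31 kPa.
P₁ = ½(4.871+13.68)×2.3 = 21.34; P₂ = ½(13.68+18.31)×2.3 = 36.79; P_w = ½γ_w h₂² = 25.95.
Total = 21.34+36.79+25.95 = 84.08 kN/m.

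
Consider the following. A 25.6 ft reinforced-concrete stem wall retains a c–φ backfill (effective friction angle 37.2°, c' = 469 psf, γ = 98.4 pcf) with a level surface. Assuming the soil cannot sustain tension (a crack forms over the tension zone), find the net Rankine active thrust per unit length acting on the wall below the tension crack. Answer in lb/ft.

K_a = 0.2464; √K_a = 0.4964.
Tension-crack depth z_c = 2c/(γ√K_a) = 2×469/(98.4×0.4964) = 19.20 ft.
σ_a at base = K_a γ H − 2c√K_a = 0.2464×98.4×25.6 − 2×469×0.4964 = 155.1 psf.
P_a = ½ × 155.1 × (H − z_c) = 0.5×155.1×6.397 = 496.1 lb/ft.

496 lb/ft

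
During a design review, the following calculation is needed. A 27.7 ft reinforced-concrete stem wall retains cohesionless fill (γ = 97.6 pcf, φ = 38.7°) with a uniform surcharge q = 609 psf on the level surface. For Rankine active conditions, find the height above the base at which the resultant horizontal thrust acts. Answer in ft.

10.7 ft

K_a = 0.2306.
Triangular part P₁ = ½K_aγH² = 8634 at H/3 = 9.233 ft; rectangular part P₂ = K_a q H = 3890 at H/2 = 13.85 ft.
ȳ = (P₁·9.233 + P₂·13.85)/(P₁+P₂) = 10.67 ft.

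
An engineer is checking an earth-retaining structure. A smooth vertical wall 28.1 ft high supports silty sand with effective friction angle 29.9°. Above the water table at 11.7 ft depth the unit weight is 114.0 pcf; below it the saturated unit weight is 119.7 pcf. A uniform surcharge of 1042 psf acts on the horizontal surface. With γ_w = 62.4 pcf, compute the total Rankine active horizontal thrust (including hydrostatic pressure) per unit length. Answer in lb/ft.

30700 lb/ft

K_a = tan²(45° − φ/2) = 0.3347.
γ' = 119.7 − 62.4 = 57.30 pcf. h₂ = H − d_w = 16.4 ft.
σ'_h: at surface K_a·q = 348.7; at WT K_a(q+γd_w) = 795.1; at base K_a(q+γd_w+γ'h₂) = 1110 psf.
P₁ = ½(348.7+795.1)×11.7 = 6692; P₂ = ½(795.1+1110)×16.4 = 15620; P_w = ½γ_w h₂² = 8392.
Total = 6692+15620+8392 = 30700 lb/ft.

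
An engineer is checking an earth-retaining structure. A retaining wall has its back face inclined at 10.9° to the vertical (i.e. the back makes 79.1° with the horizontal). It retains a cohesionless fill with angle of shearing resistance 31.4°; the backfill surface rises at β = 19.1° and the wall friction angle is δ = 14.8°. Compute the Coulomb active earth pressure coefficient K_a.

0.504

K_a = sin²(α+φ) / [sin²α · sin(α−δ) · (1 + √{sin(φ+δ)sin(φ−β) / (sin(α−δ)sin(α+β))})²].
With α = 79.1°, φ = 31.4°, δ = 14.8°, β = 19.1°: K_a = 0.5042.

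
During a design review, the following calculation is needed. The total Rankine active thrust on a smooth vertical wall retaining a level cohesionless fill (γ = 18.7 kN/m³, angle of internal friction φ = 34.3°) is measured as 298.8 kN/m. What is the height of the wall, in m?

K_a = 0.2792. P_a = ½ K_a γ H² ⇒ H = √(2P_a/(K_a γ)).
H = √(2×298.8/(0.2792×18.7)) = 10.70 m.

10.7 m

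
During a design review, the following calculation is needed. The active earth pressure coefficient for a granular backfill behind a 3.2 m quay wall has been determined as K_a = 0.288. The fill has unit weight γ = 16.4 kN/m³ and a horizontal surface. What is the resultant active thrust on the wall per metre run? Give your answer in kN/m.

P = ½ K_a γ H² = 0.5 × 0.288 × 16.4 × 3.2² = 24.18 kN/m.

24.2 kN/m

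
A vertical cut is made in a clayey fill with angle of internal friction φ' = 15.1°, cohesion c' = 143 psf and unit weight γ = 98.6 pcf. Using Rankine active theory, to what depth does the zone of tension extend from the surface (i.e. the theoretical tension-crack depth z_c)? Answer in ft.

3.79 ft

K_a = tan²(45° − 15.1°/2) = 0.5867; √K_a = 0.7659.
The active pressure is zero where K_a γ z = 2c√K_a, so z_c = 2c/(γ√K_a) = 2×143/(98.6×0.7659) = 3.787 ft.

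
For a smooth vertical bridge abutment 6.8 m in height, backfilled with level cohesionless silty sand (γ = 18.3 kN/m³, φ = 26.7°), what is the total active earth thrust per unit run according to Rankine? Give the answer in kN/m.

161 kN/m

K_a = tan²(45° − φ/2) = 0.3800.
P_a = ½ K_a γ H² = 0.5 × 0.3800 × 18.3 × 6.8² = 160.8 kN/m.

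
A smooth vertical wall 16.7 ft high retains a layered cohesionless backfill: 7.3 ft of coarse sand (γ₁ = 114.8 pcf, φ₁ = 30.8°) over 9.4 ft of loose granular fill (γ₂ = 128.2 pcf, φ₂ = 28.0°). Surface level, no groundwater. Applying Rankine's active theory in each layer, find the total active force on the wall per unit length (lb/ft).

K_a1 = tan²(45°−30.8°/2) = 0.3227; K_a2 = tan²(45°−28.0°/2) = 0.3610.
Layer 1: σ at base = K_a1 γ₁ h₁ = 270.4 psf; P₁ = ½×270.4×7.3 = 987.1.
Layer 2: σ_v at top = γ₁h₁ = 838.0; σ_h top = K_a2×838.0 = 302.6; σ_h base = K_a2×(838.0+128.2×9.4) = 737.6.
P₂ = ½(302.6+737.6)×9.4 = 4889. Total P_a = 987.1+4889 = 5876 lb/ft.

5880 lb/ft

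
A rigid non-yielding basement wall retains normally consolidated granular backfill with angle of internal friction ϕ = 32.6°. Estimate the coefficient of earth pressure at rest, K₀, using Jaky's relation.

0.461

K₀ = 1 − sin φ' = 1 − sin 32.6° = 0.4612.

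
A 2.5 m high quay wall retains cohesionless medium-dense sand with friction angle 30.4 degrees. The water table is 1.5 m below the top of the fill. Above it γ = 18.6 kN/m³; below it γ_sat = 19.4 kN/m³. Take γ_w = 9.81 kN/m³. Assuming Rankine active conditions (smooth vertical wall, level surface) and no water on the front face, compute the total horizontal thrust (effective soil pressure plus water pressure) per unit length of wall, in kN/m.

K_a = tan²(45° − φ/2) = 0.3280.
γ' = 19.4 − 9.81 = 9.590 kN/m³. Depth below WT = 1.0 m.
σ'_h at WT = K_a γ d_w = 9.151 kPa; at base = 9.151 + K_a γ' × 1.0 = 12.30 kPa.
P₁ (0–1.5 m) = ½×9.151×1.5 = 6.863. P₂ (1.5–2.5 m) = ½(9.151+12.30)×1.0 = 10.72.
P_w = ½ γ_w h₂² = 0.5×9.81×1.0² = 4.905. Total = 6.863+10.72+4.905 = 22.49 kN/m.

22.5 kN/m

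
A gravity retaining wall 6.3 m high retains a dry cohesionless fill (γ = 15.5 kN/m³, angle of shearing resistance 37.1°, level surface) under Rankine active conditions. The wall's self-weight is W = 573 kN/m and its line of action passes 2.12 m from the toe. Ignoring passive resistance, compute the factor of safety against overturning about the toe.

7.60

K_a = tan²(45° − 37.1°/2) = 0.2475.
P_a = ½K_aγH² = 0.5×0.2475×15.5×6.3² = 76.13 kN/m, acting at H/3 = 2.100 m above the base.
Overturning moment M_o = P_a × H/3 = 76.13 × 2.100 = 159.9.
Resisting moment M_r = W × 2.12 = 573 × 2.12 = 1215.
FS_overturning = M_r/M_o = 1215/159.9 = 7.598.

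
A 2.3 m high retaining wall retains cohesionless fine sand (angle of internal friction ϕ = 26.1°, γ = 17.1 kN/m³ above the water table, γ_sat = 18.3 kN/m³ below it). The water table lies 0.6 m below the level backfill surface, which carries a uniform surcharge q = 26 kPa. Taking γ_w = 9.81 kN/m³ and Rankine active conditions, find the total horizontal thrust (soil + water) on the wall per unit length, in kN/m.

K_a = tan²(45° − φ/2) = 0.3889.
γ' = 18.3 − 9.81 = 8.490 kN/m³. h₂ = H − d_w = 1.7 m.
σ'_h: at surface K_a·q = 10.11; at WT K_a(q+γd_w) = 14.10; at base K_a(q+γd_w+γ'h₂) = 19.72 kPa.
P₁ = ½(10.11+14.10)×0.6 = 7.265; P₂ = ½(14.10+19.72)×1.7 = 28.75; P_w = ½γ_w h₂² = 14.18.
Total = 7.265+28.75+14.18 = 50.19 kN/m.

50.2 kN/m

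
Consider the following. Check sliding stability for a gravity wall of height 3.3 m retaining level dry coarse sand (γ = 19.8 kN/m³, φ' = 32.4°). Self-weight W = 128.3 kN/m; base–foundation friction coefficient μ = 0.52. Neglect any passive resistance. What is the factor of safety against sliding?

K_a = tan²(45° − 32.4°/2) = 0.3022.
P_a = ½K_aγH² = 0.5×0.3022×19.8×3.3² = 32.58 kN/m, acting at H/3 = 1.100 m above the base.
FS_sliding = μW / P_a = 0.52×128.3 / 32.58 = 2.048.

2.05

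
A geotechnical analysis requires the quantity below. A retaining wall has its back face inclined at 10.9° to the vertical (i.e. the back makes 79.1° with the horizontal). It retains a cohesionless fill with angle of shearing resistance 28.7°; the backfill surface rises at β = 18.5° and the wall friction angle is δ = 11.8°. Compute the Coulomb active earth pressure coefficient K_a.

K_a = sin²(α+φ) / [sin²α · sin(α−δ) · (1 + √{sin(φ+δ)sin(φ−β) / (sin(α−δ)sin(α+β))})²].
With α = 79.1°, φ = 28.7°, δ = 11.8°, β = 18.5°: K_a = 0.5554.

0.555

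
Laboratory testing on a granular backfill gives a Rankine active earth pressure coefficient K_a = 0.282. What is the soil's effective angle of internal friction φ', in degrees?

34.1°

K_a = tan²(45° − φ/2) ⇒ 45° − φ/2 = arctan(√0.282) = 27.97°.
φ = 2(45° − 27.97°) = 34.06°.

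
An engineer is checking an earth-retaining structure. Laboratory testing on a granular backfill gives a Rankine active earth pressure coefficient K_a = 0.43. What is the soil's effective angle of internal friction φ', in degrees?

K_a = tan²(45° − φ/2) ⇒ 45° − φ/2 = arctan(√0.43) = 33.25°.
φ = 2(45° − 33.25°) = 23.49°.

23.5°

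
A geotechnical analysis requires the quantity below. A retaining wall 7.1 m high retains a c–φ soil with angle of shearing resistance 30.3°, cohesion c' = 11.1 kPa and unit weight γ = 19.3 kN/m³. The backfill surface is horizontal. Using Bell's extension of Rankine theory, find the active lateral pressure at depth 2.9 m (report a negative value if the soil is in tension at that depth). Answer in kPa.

5.69 kPa

K_a = (1 − sin φ)/(1 + sin φ) = 0.3293.
σ_a = K_a γ z − 2c√K_a = 0.3293×19.3×2.9 − 2×11.1×0.5739 = 5.692 kPa.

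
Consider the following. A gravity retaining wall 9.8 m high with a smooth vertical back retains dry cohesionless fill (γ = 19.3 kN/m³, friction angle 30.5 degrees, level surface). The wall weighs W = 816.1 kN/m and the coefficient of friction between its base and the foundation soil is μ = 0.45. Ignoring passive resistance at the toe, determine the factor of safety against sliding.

1.21

K_a = tan²(45° − 30.5°/2) = 0.3267.
P_a = ½K_aγH² = 0.5×0.3267×19.3×9.8² = 302.7 kN/m, acting at H/3 = 3.267 m above the base.
FS_sliding = μW / P_a = 0.45×816.1 / 302.7 = 1.213.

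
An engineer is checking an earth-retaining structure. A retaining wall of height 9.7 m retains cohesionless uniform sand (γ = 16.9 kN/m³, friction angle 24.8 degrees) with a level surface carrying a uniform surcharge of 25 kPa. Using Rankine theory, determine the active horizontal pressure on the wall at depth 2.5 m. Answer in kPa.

27.5 kPa

K_a = (1 − sin φ)/(1 + sin φ) = 0.4090.
σ_v = γz + q = 16.9 × 2.5 + 25 = 67.25 kPa.
σ_h = K_a σ_v = 0.4090 × 67.25 = 27.50 kPa.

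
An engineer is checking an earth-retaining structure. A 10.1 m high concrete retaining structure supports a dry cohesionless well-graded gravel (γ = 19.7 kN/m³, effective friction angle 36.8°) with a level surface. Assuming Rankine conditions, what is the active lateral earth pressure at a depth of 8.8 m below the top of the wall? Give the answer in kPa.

43.5 kPa

K_a = (1 − sin φ)/(1 + sin φ) = 0.2508.
σ_h = K_a γ z = 0.2508 × 19.7 × 8.8 = 43.47 kPa.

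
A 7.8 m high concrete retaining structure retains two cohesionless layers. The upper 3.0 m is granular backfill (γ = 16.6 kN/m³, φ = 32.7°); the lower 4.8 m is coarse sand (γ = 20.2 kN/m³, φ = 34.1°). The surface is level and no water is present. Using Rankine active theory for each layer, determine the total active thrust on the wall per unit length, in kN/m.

K_a1 = tan²(45°−32.7°/2) = 0.2985; K_a2 = tan²(45°−34.1°/2) = 0.2815.
Layer 1: σ at base = K_a1 γ₁ h₁ = 14.87 kPa; P₁ = ½×14.87×3.0 = 22.30.
Layer 2: σ_v at top = γ₁h₁ = 49.80; σ_h top = K_a2×49.80 = 14.02; σ_h base = K_a2×(49.80+20.2×4.8) = 41.32.
P₂ = ½(14.02+41.32)×4.8 = 132.8. Total P_a = 22.30+132.8 = 155.1 kN/m.

155 kN/m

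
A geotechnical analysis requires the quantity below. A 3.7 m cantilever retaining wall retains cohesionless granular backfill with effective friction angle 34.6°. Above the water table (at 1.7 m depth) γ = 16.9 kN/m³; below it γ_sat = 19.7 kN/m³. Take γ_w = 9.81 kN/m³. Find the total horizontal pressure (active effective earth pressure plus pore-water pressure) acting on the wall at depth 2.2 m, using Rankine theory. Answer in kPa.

K_a = (1 − sin φ)/(1 + sin φ) = 0.2756.
γ' = 19.7 − 9.81 = 9.890 kN/m³.
Effective vertical stress at 2.2 m: σ'_v = 16.9×1.7 + 9.890×0.500 = 33.67 kPa.
σ'_h = K_a σ'_v = 0.2756 × 33.67 = 9.282 kPa; u = γ_w × 0.500 = 4.905 kPa.
Total σ_h = 9.282 + 4.905 = 14.19 kPa.

14.2 kPa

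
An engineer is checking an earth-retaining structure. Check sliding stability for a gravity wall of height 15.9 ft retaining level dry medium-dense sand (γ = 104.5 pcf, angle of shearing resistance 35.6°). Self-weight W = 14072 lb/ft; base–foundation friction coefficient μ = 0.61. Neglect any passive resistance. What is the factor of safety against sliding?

K_a = tan²(45° − 35.6°/2) = 0.2641.
P_a = ½K_aγH² = 0.5×0.2641×104.5×15.9² = 3489 lb/ft, acting at H/3 = 5.300 ft above the base.
FS_sliding = μW / P_a = 0.61×14072 / 3489 = 2.460.

2.46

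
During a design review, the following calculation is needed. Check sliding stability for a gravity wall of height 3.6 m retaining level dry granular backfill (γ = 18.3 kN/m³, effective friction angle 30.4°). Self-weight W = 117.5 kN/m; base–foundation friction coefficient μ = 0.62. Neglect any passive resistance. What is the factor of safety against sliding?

1.87

K_a = tan²(45° − 30.4°/2) = 0.3280.
P_a = ½K_aγH² = 0.5×0.3280×18.3×3.6² = 38.89 kN/m, acting at H/3 = 1.200 m above the base.
FS_sliding = μW / P_a = 0.62×117.5 / 38.89 = 1.873.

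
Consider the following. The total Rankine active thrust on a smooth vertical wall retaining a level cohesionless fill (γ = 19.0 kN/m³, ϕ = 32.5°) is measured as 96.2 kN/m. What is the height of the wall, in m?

K_a = 0.3010. P_a = ½ K_a γ H² ⇒ H = √(2P_a/(K_a γ)).
H = √(2×96.2/(0.3010×19.0)) = 5.800 m.

5.80 m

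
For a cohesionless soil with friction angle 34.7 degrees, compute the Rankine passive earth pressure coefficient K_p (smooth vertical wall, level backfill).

3.64

K_p = (1 + sin φ)/(1 − sin φ) = tan²(45° + 34.7°/2) = 3.643.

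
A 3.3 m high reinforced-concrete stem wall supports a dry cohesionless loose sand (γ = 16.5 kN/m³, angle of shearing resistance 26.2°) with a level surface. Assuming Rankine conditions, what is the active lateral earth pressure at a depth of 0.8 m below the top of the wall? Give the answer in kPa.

K_a = (1 − sin φ)/(1 + sin φ) = 0.3874.
σ_h = K_a γ z = 0.3874 × 16.5 × 0.8 = 5.114 kPa.

5.11 kPa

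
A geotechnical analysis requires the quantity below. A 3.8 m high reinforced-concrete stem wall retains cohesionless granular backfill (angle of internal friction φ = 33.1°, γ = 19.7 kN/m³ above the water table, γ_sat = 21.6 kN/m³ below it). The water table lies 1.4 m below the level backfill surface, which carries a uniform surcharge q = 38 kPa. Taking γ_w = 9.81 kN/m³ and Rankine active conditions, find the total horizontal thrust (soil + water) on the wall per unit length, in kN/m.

106 kN/m

K_a = tan²(45° − φ/2) = 0.2936.
γ' = 21.6 − 9.81 = 11.79 kN/m³. h₂ = H − d_w = 2.4 m.
σ'_h: at surface K_a·q = 11.16; at WT K_a(q+γd_w) = 19.25; at base K_a(q+γd_w+γ'h₂) = 27.56 kPa.
P₁ = ½(11.16+19.25)×1.4 = 21.29; P₂ = ½(19.25+27.56)×2.4 = 56.17; P_w = ½γ_w h₂² = 28.25.
Total = 21.29+56.17+28.25 = 105.7 kN/m.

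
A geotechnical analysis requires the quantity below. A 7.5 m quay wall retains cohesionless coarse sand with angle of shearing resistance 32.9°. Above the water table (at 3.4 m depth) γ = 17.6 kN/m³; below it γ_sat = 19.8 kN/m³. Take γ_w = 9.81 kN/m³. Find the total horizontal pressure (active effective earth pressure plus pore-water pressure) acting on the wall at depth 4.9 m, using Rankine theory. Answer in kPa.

36.9 kPa

K_a = (1 − sin φ)/(1 + sin φ) = 0.2960.
γ' = 19.8 − 9.81 = 9.990 kN/m³.
Effective vertical stress at 4.9 m: σ'_v = 17.6×3.4 + 9.990×1.50 = 74.83 kPa.
σ'_h = K_a σ'_v = 0.2960 × 74.83 = 22.15 kPa; u = γ_w × 1.50 = 14.72 kPa.
Total σ_h = 22.15 + 14.72 = 36.87 kPa.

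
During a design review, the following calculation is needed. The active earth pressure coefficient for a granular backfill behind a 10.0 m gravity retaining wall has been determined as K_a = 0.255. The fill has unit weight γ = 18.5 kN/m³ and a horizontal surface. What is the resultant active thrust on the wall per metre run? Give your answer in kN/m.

236 kN/m

P = ½ K_a γ H² = 0.5 × 0.255 × 18.5 × 10.0² = 235.9 kN/m.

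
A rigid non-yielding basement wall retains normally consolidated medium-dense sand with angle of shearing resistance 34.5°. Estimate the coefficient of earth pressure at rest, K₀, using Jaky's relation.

K₀ = 1 − sin φ' = 1 − sin 34.5° = 0.4336.

0.434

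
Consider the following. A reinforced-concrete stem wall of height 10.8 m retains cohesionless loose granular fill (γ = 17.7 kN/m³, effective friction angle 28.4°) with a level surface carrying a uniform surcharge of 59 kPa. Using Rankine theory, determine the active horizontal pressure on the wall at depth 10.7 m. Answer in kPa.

K_a = (1 − sin φ)/(1 + sin φ) = 0.3554.
σ_v = γz + q = 17.7 × 10.7 + 59 = 248.4 kPa.
σ_h = K_a σ_v = 0.3554 × 248.4 = 88.27 kPa.

88.3 kPa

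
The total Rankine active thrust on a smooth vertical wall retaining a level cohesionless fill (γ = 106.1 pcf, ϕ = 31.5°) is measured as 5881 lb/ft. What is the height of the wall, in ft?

18.8 ft

K_a = 0.3136. P_a = ½ K_a γ H² ⇒ H = √(2P_a/(K_a γ)).
H = √(2×5881/(0.3136×106.1)) = 18.80 ft.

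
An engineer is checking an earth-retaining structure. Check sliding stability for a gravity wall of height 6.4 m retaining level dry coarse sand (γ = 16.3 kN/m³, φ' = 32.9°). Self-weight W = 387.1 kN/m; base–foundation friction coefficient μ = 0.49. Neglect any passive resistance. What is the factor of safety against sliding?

1.92

K_a = tan²(45° − 32.9°/2) = 0.2960.
P_a = ½K_aγH² = 0.5×0.2960×16.3×6.4² = 98.82 kN/m, acting at H/3 = 2.133 m above the base.
FS_sliding = μW / P_a = 0.49×387.1 / 98.82 = 1.919.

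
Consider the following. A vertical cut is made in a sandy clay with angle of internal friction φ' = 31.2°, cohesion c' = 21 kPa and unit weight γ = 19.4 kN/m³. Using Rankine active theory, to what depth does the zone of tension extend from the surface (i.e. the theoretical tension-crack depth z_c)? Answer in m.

3.84 m

K_a = tan²(45° − 31.2°/2) = 0.3175; √K_a = 0.5635.
The active pressure is zero where K_a γ z = 2c√K_a, so z_c = 2c/(γ√K_a) = 2×21/(19.4×0.5635) = 3.842 m.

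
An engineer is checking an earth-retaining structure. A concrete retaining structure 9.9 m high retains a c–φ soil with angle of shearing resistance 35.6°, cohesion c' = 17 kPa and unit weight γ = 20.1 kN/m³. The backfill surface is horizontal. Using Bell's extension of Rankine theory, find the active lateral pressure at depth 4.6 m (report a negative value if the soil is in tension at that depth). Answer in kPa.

K_a = (1 − sin φ)/(1 + sin φ) = 0.2641.
σ_a = K_a γ z − 2c√K_a = 0.2641×20.1×4.6 − 2×17×0.5139 = 6.947 kPa.

6.95 kPa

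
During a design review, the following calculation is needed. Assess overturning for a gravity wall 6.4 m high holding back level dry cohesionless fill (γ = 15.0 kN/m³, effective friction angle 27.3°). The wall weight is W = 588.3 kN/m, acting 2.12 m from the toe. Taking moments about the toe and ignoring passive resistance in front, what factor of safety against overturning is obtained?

K_a = tan²(45° − 27.3°/2) = 0.3711.
P_a = ½K_aγH² = 0.5×0.3711×15.0×6.4² = 114.0 kN/m, acting at H/3 = 2.133 m above the base.
Overturning moment M_o = P_a × H/3 = 114.0 × 2.133 = 243.2.
Resisting moment M_r = W × 2.12 = 588.3 × 2.12 = 1247.
FS_overturning = M_r/M_o = 1247/243.2 = 5.128.

5.13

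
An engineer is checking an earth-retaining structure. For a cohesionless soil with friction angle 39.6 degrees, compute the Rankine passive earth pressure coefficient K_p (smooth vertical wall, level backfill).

4.52

K_p = (1 + sin φ)/(1 − sin φ) = tan²(45° + 39.6°/2) = 4.516.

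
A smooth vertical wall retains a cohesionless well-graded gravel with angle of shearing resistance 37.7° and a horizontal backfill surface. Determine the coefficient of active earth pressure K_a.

K_a = (1 − sin φ)/(1 + sin φ) = (1 − sin 37.7°)/(1 + sin 37.7°) = 0.2411.

0.241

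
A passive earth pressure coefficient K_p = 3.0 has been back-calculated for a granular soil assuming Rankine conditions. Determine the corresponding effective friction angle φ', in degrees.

K_p = (1+sin φ)/(1−sin φ) ⇒ sin φ = (K_p − 1)/(K_p + 1) = 0.5000.
φ = arcsin(0.5000) = 30.00°.

30.0°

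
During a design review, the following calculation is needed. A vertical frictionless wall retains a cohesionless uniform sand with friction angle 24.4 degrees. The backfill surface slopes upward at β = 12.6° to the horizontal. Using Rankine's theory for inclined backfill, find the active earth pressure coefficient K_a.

K_a = cos β · (cos β − √(cos²β − cos²φ)) / (cos β + √(cos²β − cos²φ)).
cos β = 0.9759, cos φ = 0.9107, √(cos²β − cos²φ) = 0.3508.
K_a = 0.9759 × (0.9759 − 0.3508)/(0.9759 + 0.3508) = 0.4598.

0.460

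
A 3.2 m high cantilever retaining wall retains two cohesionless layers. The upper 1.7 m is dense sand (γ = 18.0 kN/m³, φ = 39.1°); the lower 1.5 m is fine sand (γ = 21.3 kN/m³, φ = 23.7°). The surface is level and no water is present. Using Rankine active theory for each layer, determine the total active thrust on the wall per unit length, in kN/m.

K_a1 = tan²(45°−39.1°/2) = 0.2265; K_a2 = tan²(45°−23.7°/2) = 0.4266.
Layer 1: σ at base = K_a1 γ₁ h₁ = 6.930 kPa; P₁ = ½×6.930×1.7 = 5.891.
Layer 2: σ_v at top = γ₁h₁ = 30.60; σ_h top = K_a2×30.60 = 13.05; σ_h base = K_a2×(30.60+21.3×1.5) = 26.68.
P₂ = ½(13.05+26.68)×1.5 = 29.80. Total P_a = 5.891+29.80 = 35.69 kN/m.

35.7 kN/m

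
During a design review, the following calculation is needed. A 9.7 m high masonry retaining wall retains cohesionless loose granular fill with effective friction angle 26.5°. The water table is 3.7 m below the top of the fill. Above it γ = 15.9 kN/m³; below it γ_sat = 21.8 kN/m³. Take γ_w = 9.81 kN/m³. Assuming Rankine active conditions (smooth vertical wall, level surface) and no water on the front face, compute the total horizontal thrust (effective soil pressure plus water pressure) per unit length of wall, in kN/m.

436 kN/m

K_a = tan²(45° − φ/2) = 0.3829.
γ' = 21.8 − 9.81 = 11.99 kN/m³. Depth below WT = 6.0 m.
σ'_h at WT = K_a γ d_w = 22.53 kPa; at base = 22.53 + K_a γ' × 6.0 = 50.08 kPa.
P₁ (0–3.7 m) = ½×22.53×3.7 = 41.68. P₂ (3.7–9.7 m) = ½(22.53+50.08)×6.0 = 217.8.
P_w = ½ γ_w h₂² = 0.5×9.81×6.0² = 176.6. Total = 41.68+217.8+176.6 = 436.1 kN/m.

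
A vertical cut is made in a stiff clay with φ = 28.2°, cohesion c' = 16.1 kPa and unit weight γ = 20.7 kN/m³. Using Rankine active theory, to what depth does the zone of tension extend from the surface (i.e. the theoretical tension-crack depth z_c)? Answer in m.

2.60 m

K_a = tan²(45° − 28.2°/2) = 0.3582; √K_a = 0.5985.
The active pressure is zero where K_a γ z = 2c√K_a, so z_c = 2c/(γ√K_a) = 2×16.1/(20.7×0.5985) = 2.599 m.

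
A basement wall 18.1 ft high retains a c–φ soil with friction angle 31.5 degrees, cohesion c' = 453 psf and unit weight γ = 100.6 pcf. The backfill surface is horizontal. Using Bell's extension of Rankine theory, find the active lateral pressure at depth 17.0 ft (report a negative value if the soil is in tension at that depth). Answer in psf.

29.0 psf

K_a = (1 − sin φ)/(1 + sin φ) = 0.3136.
σ_a = K_a γ z − 2c√K_a = 0.3136×100.6×17.0 − 2×453×0.5600 = 28.99 psf.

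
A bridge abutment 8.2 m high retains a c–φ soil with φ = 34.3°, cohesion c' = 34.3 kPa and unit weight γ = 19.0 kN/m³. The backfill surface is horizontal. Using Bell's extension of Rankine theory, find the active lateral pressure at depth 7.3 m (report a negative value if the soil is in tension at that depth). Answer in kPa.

2.47 kPa

K_a = (1 − sin φ)/(1 + sin φ) = 0.2792.
σ_a = K_a γ z − 2c√K_a = 0.2792×19.0×7.3 − 2×34.3×0.5284 = 2.474 kPa.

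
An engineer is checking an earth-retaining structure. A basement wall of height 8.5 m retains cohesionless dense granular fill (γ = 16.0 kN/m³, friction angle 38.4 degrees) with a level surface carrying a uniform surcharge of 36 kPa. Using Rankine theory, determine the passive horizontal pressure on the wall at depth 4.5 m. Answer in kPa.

462 kPa

K_p = (1 + sin φ)/(1 − sin φ) = 4.279.
σ_v = γz + q = 16.0 × 4.5 + 36 = 108.0 kPa.
σ_h = K_p σ_v = 4.279 × 108.0 = 462.1 kPa.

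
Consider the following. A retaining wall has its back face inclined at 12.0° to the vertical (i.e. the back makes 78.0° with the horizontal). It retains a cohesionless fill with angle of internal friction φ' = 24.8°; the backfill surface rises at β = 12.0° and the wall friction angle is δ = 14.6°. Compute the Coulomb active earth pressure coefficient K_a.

0.570

K_a = sin²(α+φ) / [sin²α · sin(α−δ) · (1 + √{sin(φ+δ)sin(φ−β) / (sin(α−δ)sin(α+β))})²].
With α = 78.0°, φ = 24.8°, δ = 14.6°, β = 12.0°: K_a = 0.5699.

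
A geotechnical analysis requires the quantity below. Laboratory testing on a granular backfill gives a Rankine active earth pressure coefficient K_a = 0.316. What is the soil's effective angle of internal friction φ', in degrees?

K_a = tan²(45° − φ/2) ⇒ 45° − φ/2 = arctan(√0.316) = 29.34°.
φ = 2(45° − 29.34°) = 31.32°.

31.3°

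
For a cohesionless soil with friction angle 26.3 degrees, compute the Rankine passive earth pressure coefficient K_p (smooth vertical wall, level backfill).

K_p = (1 + sin φ)/(1 − sin φ) = tan²(45° + 26.3°/2) = 2.591.

2.59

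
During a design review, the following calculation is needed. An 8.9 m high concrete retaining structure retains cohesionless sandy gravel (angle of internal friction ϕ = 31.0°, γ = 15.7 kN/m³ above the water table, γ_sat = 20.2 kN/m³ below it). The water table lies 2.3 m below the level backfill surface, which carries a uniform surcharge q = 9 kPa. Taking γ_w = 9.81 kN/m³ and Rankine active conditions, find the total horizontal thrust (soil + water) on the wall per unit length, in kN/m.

K_a = tan²(45° − φ/2) = 0.3201.
γ' = 20.2 − 9.81 = 10.39 kN/m³. h₂ = H − d_w = 6.6 m.
σ'_h: at surface K_a·q = 2.881; at WT K_a(q+γd_w) = 14.44; at base K_a(q+γd_w+γ'h₂) = 36.39 kPa.
P₁ = ½(2.881+14.44)×2.3 = 19.92; P₂ = ½(14.44+36.39)×6.6 = 167.7; P_w = ½γ_w h₂² = 213.7.
Total = 19.92+167.7+213.7 = 401.3 kN/m.

401 kN/m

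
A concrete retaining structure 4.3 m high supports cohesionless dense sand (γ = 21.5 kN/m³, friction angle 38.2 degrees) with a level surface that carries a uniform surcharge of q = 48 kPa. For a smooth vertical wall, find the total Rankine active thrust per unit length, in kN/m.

95.5 kN/m

K_a = tan²(45° − φ/2) = 0.2358.
Soil triangle: ½ K_a γ H² = 0.5×0.2358×21.5×4.3² = 46.87 kN/m.
Surcharge rectangle: K_a q H = 0.2358×48×4.3 = 48.67 kN/m.
Total = 46.87 + 48.67 = 95.53 kN/m.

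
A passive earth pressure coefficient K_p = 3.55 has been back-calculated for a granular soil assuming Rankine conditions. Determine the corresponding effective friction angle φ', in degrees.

34.1°

K_p = (1+sin φ)/(1−sin φ) ⇒ sin φ = (K_p − 1)/(K_p + 1) = 0.5604.
φ = arcsin(0.5604) = 34.09°.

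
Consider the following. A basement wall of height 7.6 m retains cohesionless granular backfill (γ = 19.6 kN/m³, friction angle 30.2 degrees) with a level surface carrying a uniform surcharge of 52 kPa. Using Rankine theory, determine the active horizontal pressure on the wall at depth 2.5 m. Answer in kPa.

33.4 kPa

K_a = (1 − sin φ)/(1 + sin φ) = 0.3307.
σ_v = γz + q = 19.6 × 2.5 + 52 = 101.0 kPa.
σ_h = K_a σ_v = 0.3307 × 101.0 = 33.40 kPa.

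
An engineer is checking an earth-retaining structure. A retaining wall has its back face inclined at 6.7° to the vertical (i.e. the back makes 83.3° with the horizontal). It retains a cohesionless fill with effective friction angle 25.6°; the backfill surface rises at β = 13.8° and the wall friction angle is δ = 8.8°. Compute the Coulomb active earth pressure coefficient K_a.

K_a = sin²(α+φ) / [sin²α · sin(α−δ) · (1 + √{sin(φ+δ)sin(φ−β) / (sin(α−δ)sin(α+β))})²].
With α = 83.3°, φ = 25.6°, δ = 8.8°, β = 13.8°: K_a = 0.5185.

0.519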